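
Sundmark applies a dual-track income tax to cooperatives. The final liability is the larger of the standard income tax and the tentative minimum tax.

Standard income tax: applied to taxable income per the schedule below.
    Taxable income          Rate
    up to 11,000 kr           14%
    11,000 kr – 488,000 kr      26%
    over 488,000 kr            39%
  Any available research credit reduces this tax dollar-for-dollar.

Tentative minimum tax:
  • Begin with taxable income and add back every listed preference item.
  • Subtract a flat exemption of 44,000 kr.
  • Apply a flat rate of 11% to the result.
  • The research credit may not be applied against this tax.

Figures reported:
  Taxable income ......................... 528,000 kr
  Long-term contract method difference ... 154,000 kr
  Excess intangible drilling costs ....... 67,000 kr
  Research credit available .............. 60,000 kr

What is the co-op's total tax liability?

81,160 kr

Standard income tax:
  11,000 kr × 14% = 1,540 kr
  477,000 kr × 26% = 124,020 kr
  40,000 kr × 39% = 15,600 kr
  → 141,160 kr
  Less research credit 60,000 kr → 81,160 kr

Tentative minimum tax:
  Adjusted income: 528,000 kr + 154,000 kr + 67,000 kr = 749,000 kr
  Less exemption 44,000 kr → base 705,000 kr
  705,000 kr × 11% = 77,550 kr

81,160 kr > 77,550 kr, so the standard income tax governs.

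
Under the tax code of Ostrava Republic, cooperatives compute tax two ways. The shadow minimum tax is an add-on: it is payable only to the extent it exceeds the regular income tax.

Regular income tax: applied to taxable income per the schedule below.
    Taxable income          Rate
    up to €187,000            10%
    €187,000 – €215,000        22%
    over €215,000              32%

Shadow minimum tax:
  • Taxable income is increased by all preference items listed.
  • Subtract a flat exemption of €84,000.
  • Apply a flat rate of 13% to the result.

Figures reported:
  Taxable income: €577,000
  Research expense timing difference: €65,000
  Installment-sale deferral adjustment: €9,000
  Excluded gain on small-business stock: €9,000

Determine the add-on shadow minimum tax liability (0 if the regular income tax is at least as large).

Regular income tax:
  €187,000 × 10% = €18,700
  €28,000 × 22% = €6,160
  €362,000 × 32% = €115,840
  → €140,700

Shadow minimum tax:
  Adjusted income: €577,000 + €65,000 + €9,000 + €9,000 = €660,000
  Less exemption €84,000 → base €576,000
  €576,000 × 13% = €74,880

€74,880 ≤ €140,700, so no add-on is due.

€0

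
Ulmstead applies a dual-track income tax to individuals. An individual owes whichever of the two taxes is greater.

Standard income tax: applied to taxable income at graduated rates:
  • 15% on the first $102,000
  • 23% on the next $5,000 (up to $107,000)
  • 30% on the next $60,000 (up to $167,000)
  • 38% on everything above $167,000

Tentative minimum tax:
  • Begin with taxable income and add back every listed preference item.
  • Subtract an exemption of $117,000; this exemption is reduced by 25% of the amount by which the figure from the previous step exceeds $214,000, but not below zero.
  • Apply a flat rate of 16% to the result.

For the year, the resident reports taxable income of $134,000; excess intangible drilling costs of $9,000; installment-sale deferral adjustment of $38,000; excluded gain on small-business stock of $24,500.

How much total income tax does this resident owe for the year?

Tentative minimum tax:
  Adjusted income: $134,000 + $9,000 + $38,000 + $24,500 = $205,500
  Exemption: $205,500 ≤ $214,000, so full $117,000 applies
  Base: $205,500 − $117,000 = $88,500
  $88,500 × 16% = $14,160

Standard income tax:
  $102,000 × 15% = $15,300
  $5,000 × 23% = $1,150
  $27,000 × 30% = $8,100
  → $24,550

$24,550 > $14,160, so the standard income tax governs.

$24,550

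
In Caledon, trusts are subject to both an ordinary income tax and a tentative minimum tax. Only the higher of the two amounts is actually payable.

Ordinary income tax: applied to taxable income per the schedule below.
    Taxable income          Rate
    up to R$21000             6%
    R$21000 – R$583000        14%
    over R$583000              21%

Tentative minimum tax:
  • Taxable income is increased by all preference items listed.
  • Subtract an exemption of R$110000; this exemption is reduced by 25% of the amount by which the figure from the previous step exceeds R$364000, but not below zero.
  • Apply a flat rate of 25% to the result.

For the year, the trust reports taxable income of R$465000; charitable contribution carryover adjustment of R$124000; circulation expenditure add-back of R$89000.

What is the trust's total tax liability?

R$161625

Tentative minimum tax:
  Adjusted income: R$465000 + R$124000 + R$89000 = R$678000
  Exemption: R$110000 − 25% × (R$678000 − R$364000) = R$110000 − R$78500 = R$31500
  Base: R$678000 − R$31500 = R$646500
  R$646500 × 25% = R$161625

Ordinary income tax:
  R$21000 × 6% = R$1260
  R$444000 × 14% = R$62160
  → R$63420

R$161625 > R$63420, so the tentative minimum tax is the binding amount.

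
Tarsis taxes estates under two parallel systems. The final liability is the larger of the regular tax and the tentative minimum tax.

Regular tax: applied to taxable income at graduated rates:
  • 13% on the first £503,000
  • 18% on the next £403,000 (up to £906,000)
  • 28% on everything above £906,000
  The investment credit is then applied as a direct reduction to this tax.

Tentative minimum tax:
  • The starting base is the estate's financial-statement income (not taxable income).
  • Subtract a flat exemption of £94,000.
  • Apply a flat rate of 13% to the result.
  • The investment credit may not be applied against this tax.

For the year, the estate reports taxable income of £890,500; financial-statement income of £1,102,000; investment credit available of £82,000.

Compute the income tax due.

Regular tax:
  £503,000 × 13% = £65,390
  £387,500 × 18% = £69,750
  → £135,140
  Less investment credit £82,000 → £53,140

Tentative minimum tax:
  Base (financial-statement income): £1,102,000
  Less exemption £94,000 → base £1,008,000
  £1,008,000 × 13% = £131,040

£131,040 > £53,140, so the tentative minimum tax is the binding amount.

£131,040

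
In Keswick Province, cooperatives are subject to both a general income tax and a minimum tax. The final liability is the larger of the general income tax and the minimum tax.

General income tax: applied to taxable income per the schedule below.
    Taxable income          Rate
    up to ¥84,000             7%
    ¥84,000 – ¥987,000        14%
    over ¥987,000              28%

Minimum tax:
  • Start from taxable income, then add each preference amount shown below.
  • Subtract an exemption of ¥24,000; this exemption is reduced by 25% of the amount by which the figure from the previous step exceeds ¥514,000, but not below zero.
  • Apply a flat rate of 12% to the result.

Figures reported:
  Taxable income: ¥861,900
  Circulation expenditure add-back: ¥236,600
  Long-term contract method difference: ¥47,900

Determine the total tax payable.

Minimum tax:
  Adjusted income: ¥861,900 + ¥236,600 + ¥47,900 = ¥1,146,400
  Exemption: 25% × (¥1,146,400 − ¥514,000) = ¥158,100 ≥ ¥24,000, so the exemption is fully phased out
  Base: ¥1,146,400 − ¥0 = ¥1,146,400
  ¥1,146,400 × 12% = ¥137,568

General income tax:
  ¥84,000 × 7% = ¥5,880
  ¥777,900 × 14% = ¥108,906
  → ¥114,786

¥137,568 > ¥114,786, so the minimum tax is the binding amount.

¥137,568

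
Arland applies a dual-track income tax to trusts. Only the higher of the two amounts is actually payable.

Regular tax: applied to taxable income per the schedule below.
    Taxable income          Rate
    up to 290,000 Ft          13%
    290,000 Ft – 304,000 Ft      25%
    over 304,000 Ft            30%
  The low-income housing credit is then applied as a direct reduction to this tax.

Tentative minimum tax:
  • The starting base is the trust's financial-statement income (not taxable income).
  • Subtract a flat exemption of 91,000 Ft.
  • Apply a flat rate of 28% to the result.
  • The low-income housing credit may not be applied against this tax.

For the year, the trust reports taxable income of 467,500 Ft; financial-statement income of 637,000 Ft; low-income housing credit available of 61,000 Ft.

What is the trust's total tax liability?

Regular tax:
  290,000 Ft × 13% = 37,700 Ft
  14,000 Ft × 25% = 3,500 Ft
  163,500 Ft × 30% = 49,050 Ft
  → 90,250 Ft
  Less low-income housing credit 61,000 Ft → 29,250 Ft

Tentative minimum tax:
  Base (financial-statement income): 637,000 Ft
  Less exemption 91,000 Ft → base 546,000 Ft
  546,000 Ft × 28% = 152,880 Ft

152,880 Ft > 29,250 Ft, so the tentative minimum tax is the binding amount.

152,880 Ft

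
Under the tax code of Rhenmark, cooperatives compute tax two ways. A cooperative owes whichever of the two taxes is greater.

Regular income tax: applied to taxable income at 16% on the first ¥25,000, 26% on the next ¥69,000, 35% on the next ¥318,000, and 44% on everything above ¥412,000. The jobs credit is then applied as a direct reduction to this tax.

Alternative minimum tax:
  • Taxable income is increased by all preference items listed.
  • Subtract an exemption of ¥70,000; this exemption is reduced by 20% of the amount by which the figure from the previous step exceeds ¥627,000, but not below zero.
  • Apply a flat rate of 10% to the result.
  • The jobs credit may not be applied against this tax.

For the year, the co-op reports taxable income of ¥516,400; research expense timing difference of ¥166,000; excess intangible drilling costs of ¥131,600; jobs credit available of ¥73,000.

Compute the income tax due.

Alternative minimum tax:
  Adjusted income: ¥516,400 + ¥166,000 + ¥131,600 = ¥814,000
  Exemption: ¥70,000 − 20% × (¥814,000 − ¥627,000) = ¥70,000 − ¥37,400 = ¥32,600
  Base: ¥814,000 − ¥32,600 = ¥781,400
  ¥781,400 × 10% = ¥78,140

Regular income tax:
  ¥25,000 × 16% = ¥4,000
  ¥69,000 × 26% = ¥17,940
  ¥318,000 × 35% = ¥111,300
  ¥104,400 × 44% = ¥45,936
  → ¥179,176
  Less jobs credit ¥73,000 → ¥106,176

¥106,176 > ¥78,140, so the regular income tax governs.

¥106,176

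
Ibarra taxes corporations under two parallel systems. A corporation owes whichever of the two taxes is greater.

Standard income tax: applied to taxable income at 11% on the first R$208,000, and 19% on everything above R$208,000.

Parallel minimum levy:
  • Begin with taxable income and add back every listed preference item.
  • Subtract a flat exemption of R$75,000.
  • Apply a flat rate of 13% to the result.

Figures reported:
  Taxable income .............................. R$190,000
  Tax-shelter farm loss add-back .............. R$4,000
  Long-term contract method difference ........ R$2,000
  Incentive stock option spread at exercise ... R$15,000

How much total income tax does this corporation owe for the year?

R$20,900

Parallel minimum levy:
  Adjusted income: R$190,000 + R$4,000 + R$2,000 + R$15,000 = R$211,000
  Less exemption R$75,000 → base R$136,000
  R$136,000 × 13% = R$17,680

Standard income tax:
  R$190,000 × 11% = R$20,900

R$20,900 > R$17,680, so the standard income tax governs.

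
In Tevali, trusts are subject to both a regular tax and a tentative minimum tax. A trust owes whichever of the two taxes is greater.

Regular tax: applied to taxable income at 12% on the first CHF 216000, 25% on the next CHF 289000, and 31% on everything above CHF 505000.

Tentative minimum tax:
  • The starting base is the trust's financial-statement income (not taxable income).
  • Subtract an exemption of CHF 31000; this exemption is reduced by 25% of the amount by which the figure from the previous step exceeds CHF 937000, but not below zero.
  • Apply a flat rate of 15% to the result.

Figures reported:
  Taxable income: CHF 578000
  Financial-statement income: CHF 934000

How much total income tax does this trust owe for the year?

Regular tax:
  CHF 216000 × 12% = CHF 25920
  CHF 289000 × 25% = CHF 72250
  CHF 73000 × 31% = CHF 22630
  → CHF 120800

Tentative minimum tax:
  Base (financial-statement income): CHF 934000
  Exemption: CHF 934000 ≤ CHF 937000, so full CHF 31000 applies
  Base: CHF 934000 − CHF 31000 = CHF 903000
  CHF 903000 × 15% = CHF 135450

CHF 135450 > CHF 120800, so the tentative minimum tax is the binding amount.

CHF 135450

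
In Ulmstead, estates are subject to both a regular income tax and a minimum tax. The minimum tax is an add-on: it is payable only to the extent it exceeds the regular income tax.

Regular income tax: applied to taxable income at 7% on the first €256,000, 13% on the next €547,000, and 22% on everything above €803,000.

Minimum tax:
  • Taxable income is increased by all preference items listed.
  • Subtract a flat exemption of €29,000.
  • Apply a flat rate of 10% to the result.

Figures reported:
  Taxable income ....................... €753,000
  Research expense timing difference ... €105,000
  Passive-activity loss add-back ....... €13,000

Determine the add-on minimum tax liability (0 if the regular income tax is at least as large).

€1,670

Regular income tax:
  €256,000 × 7% = €17,920
  €497,000 × 13% = €64,610
  → €82,530

Minimum tax:
  Adjusted income: €753,000 + €105,000 + €13,000 = €871,000
  Less exemption €29,000 → base €842,000
  €842,000 × 10% = €84,200

Excess of minimum tax over regular income tax: €84,200 − €82,530 = €1,670.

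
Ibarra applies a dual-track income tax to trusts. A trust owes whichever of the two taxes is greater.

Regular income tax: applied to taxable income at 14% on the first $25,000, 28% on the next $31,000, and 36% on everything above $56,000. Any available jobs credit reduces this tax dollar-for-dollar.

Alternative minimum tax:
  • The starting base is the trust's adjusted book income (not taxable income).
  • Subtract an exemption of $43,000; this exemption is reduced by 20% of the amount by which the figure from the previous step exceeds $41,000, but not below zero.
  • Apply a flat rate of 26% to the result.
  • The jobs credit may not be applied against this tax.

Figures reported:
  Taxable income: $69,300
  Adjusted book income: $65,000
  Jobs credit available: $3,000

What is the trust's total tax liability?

Alternative minimum tax:
  Base (adjusted book income): $65,000
  Exemption: $43,000 − 20% × ($65,000 − $41,000) = $43,000 − $4,800 = $38,200
  Base: $65,000 − $38,200 = $26,800
  $26,800 × 26% = $6,968

Regular income tax:
  $25,000 × 14% = $3,500
  $31,000 × 28% = $8,680
  $13,300 × 36% = $4,788
  → $16,968
  Less jobs credit $3,000 → $13,968

$13,968 > $6,968, so the regular income tax governs.

$13,968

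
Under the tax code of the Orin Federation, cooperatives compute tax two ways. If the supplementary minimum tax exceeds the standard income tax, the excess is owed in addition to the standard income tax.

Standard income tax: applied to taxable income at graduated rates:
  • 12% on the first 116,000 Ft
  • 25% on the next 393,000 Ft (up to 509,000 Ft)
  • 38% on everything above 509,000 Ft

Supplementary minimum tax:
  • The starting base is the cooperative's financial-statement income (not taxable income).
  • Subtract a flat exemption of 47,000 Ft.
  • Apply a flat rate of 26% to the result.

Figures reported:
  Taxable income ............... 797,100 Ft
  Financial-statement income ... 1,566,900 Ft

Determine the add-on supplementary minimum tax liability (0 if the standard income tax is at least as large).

Standard income tax:
  116,000 Ft × 12% = 13,920 Ft
  393,000 Ft × 25% = 98,250 Ft
  288,100 Ft × 38% = 109,478 Ft
  → 221,648 Ft

Supplementary minimum tax:
  Base (financial-statement income): 1,566,900 Ft
  Less exemption 47,000 Ft → base 1,519,900 Ft
  1,519,900 Ft × 26% = 395,174 Ft

Excess of supplementary minimum tax over standard income tax: 395,174 Ft − 221,648 Ft = 173,526 Ft.

173,526 Ft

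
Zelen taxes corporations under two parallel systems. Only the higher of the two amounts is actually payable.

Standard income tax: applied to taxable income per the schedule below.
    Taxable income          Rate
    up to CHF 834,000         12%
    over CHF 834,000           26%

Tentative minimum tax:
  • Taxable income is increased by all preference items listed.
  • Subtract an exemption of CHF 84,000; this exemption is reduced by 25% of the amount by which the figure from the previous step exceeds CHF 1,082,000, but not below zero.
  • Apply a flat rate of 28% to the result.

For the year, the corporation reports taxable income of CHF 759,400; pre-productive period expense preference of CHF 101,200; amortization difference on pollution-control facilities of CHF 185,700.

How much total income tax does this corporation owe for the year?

CHF 269,444

Standard income tax:
  CHF 759,400 × 12% = CHF 91,128

Tentative minimum tax:
  Adjusted income: CHF 759,400 + CHF 101,200 + CHF 185,700 = CHF 1,046,300
  Exemption: CHF 1,046,300 ≤ CHF 1,082,000, so full CHF 84,000 applies
  Base: CHF 1,046,300 − CHF 84,000 = CHF 962,300
  CHF 962,300 × 28% = CHF 269,444

CHF 269,444 > CHF 91,128, so the tentative minimum tax is the binding amount.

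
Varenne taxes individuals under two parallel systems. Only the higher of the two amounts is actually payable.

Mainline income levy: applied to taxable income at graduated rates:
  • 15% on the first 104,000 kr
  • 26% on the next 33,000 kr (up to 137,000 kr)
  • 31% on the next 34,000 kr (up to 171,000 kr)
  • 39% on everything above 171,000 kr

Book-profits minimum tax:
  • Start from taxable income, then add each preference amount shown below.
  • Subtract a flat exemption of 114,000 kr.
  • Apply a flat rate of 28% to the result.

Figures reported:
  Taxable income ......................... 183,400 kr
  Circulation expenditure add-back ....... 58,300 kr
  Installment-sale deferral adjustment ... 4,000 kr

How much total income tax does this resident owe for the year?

Mainline income levy:
  104,000 kr × 15% = 15,600 kr
  33,000 kr × 26% = 8,580 kr
  34,000 kr × 31% = 10,540 kr
  12,400 kr × 39% = 4,836 kr
  → 39,556 kr

Book-profits minimum tax:
  Adjusted income: 183,400 kr + 58,300 kr + 4,000 kr = 245,700 kr
  Less exemption 114,000 kr → base 131,700 kr
  131,700 kr × 28% = 36,876 kr

39,556 kr > 36,876 kr, so the mainline income levy governs.

39,556 kr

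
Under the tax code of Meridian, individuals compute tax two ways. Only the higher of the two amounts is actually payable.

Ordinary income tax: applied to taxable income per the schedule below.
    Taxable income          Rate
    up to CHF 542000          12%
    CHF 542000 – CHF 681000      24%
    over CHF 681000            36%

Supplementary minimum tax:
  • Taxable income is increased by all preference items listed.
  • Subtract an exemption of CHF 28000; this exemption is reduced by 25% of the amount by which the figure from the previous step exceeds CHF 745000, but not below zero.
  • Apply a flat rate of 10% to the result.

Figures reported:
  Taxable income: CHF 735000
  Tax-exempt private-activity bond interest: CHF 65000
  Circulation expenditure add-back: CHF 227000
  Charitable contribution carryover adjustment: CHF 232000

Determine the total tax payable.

CHF 125900

Ordinary income tax:
  CHF 542000 × 12% = CHF 65040
  CHF 139000 × 24% = CHF 33360
  CHF 54000 × 36% = CHF 19440
  → CHF 117840

Supplementary minimum tax:
  Adjusted income: CHF 735000 + CHF 65000 + CHF 227000 + CHF 232000 = CHF 1259000
  Exemption: 25% × (CHF 1259000 − CHF 745000) = CHF 128500 ≥ CHF 28000, so the exemption is fully phased out
  Base: CHF 1259000 − CHF 0 = CHF 1259000
  CHF 1259000 × 10% = CHF 125900

CHF 125900 > CHF 117840, so the supplementary minimum tax is the binding amount.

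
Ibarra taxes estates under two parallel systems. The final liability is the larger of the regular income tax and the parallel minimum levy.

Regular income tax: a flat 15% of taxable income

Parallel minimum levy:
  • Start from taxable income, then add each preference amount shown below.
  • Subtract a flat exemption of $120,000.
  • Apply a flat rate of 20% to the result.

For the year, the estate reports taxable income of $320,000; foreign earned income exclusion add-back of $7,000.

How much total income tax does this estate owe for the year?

$48,000

Regular income tax:
  $320,000 × 15% = $48,000

Parallel minimum levy:
  Adjusted income: $320,000 + $7,000 = $327,000
  Less exemption $120,000 → base $207,000
  $207,000 × 20% = $41,400

$48,000 > $41,400, so the regular income tax governs.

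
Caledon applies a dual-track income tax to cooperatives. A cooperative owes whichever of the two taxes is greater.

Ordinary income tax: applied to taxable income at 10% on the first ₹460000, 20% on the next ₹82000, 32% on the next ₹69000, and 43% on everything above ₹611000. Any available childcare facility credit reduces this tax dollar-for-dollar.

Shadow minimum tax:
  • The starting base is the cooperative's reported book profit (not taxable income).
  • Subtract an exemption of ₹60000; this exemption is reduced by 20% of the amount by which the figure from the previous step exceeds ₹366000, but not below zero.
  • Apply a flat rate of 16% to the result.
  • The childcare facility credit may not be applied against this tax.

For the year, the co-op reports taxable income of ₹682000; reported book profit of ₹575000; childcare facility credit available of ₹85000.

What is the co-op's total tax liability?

Shadow minimum tax:
  Base (reported book profit): ₹575000
  Exemption: ₹60000 − 20% × (₹575000 − ₹366000) = ₹60000 − ₹41800 = ₹18200
  Base: ₹575000 − ₹18200 = ₹556800
  ₹556800 × 16% = ₹89088

Ordinary income tax:
  ₹460000 × 10% = ₹46000
  ₹82000 × 20% = ₹16400
  ₹69000 × 32% = ₹22080
  ₹71000 × 43% = ₹30530
  → ₹115010
  Less childcare facility credit ₹85000 → ₹30010

₹89088 > ₹30010, so the shadow minimum tax is the binding amount.

₹89088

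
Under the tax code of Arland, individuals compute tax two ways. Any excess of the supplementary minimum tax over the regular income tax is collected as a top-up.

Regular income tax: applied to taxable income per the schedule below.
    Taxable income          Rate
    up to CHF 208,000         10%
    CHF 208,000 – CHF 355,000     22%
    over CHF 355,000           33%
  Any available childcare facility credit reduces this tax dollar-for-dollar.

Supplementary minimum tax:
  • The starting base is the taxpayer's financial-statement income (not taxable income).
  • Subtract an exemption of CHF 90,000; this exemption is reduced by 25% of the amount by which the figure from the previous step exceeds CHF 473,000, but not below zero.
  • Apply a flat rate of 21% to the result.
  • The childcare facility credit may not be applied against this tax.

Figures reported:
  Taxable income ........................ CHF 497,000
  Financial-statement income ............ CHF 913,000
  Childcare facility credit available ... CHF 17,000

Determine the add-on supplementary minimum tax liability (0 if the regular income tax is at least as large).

Regular income tax:
  CHF 208,000 × 10% = CHF 20,800
  CHF 147,000 × 22% = CHF 32,340
  CHF 142,000 × 33% = CHF 46,860
  → CHF 100,000
  Less childcare facility credit CHF 17,000 → CHF 83,000

Supplementary minimum tax:
  Base (financial-statement income): CHF 913,000
  Exemption: 25% × (CHF 913,000 − CHF 473,000) = CHF 110,000 ≥ CHF 90,000, so the exemption is fully phased out
  Base: CHF 913,000 − CHF 0 = CHF 913,000
  CHF 913,000 × 21% = CHF 191,730

Excess of supplementary minimum tax over regular income tax: CHF 191,730 − CHF 83,000 = CHF 108,730.

CHF 108,730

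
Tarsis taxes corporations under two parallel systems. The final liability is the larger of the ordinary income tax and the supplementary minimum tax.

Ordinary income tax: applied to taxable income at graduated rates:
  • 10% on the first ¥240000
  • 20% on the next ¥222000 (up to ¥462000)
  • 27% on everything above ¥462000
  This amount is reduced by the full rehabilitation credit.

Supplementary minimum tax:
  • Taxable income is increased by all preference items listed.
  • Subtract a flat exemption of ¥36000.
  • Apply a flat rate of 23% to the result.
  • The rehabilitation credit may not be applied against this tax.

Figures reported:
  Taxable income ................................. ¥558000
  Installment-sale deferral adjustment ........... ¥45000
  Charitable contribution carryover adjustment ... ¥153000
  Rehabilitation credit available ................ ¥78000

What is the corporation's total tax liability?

Supplementary minimum tax:
  Adjusted income: ¥558000 + ¥45000 + ¥153000 = ¥756000
  Less exemption ¥36000 → base ¥720000
  ¥720000 × 23% = ¥165600

Ordinary income tax:
  ¥240000 × 10% = ¥24000
  ¥222000 × 20% = ¥44400
  ¥96000 × 27% = ¥25920
  → ¥94320
  Less rehabilitation credit ¥78000 → ¥16320

¥165600 > ¥16320, so the supplementary minimum tax is the binding amount.

¥165600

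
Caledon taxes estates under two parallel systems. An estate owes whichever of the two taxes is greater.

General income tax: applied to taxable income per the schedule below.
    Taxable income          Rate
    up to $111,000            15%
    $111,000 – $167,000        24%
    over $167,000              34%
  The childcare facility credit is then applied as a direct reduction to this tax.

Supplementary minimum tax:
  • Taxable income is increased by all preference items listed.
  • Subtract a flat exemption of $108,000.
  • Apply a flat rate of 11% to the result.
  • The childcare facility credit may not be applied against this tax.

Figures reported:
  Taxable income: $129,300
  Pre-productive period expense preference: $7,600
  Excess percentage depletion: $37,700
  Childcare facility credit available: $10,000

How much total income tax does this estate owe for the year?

$11,042

General income tax:
  $111,000 × 15% = $16,650
  $18,300 × 24% = $4,392
  → $21,042
  Less childcare facility credit $10,000 → $11,042

Supplementary minimum tax:
  Adjusted income: $129,300 + $7,600 + $37,700 = $174,600
  Less exemption $108,000 → base $66,600
  $66,600 × 11% = $7,326

$11,042 > $7,326, so the general income tax governs.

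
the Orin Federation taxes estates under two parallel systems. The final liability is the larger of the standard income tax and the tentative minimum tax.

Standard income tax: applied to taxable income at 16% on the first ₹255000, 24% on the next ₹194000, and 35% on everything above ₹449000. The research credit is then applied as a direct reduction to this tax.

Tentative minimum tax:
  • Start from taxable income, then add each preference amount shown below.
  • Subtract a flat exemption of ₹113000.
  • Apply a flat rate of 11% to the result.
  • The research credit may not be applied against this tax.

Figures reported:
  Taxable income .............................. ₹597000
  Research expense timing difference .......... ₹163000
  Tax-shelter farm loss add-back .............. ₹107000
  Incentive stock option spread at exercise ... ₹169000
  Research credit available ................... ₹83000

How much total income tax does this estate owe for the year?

Standard income tax:
  ₹255000 × 16% = ₹40800
  ₹194000 × 24% = ₹46560
  ₹148000 × 35% = ₹51800
  → ₹139160
  Less research credit ₹83000 → ₹56160

Tentative minimum tax:
  Adjusted income: ₹597000 + ₹163000 + ₹107000 + ₹169000 = ₹1036000
  Less exemption ₹113000 → base ₹923000
  ₹923000 × 11% = ₹101530

₹101530 > ₹56160, so the tentative minimum tax is the binding amount.

₹101530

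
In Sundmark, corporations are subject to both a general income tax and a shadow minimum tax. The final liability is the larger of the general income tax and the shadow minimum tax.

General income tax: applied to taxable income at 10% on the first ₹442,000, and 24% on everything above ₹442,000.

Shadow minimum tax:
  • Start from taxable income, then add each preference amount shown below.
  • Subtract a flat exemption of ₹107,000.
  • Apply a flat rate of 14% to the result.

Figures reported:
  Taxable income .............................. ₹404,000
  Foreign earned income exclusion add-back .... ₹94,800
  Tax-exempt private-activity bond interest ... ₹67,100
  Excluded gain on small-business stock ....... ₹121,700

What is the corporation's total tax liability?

₹81,284

General income tax:
  ₹404,000 × 10% = ₹40,400

Shadow minimum tax:
  Adjusted income: ₹404,000 + ₹94,800 + ₹67,100 + ₹121,700 = ₹687,600
  Less exemption ₹107,000 → base ₹580,600
  ₹580,600 × 14% = ₹81,284

₹81,284 > ₹40,400, so the shadow minimum tax is the binding amount.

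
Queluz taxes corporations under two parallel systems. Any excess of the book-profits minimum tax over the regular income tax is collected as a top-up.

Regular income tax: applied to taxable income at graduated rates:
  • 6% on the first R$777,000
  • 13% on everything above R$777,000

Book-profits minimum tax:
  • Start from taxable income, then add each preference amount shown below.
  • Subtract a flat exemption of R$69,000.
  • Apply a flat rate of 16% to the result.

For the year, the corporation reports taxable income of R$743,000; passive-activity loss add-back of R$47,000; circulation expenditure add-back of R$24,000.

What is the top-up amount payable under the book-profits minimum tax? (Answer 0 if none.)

R$74,620

Book-profits minimum tax:
  Adjusted income: R$743,000 + R$47,000 + R$24,000 = R$814,000
  Less exemption R$69,000 → base R$745,000
  R$745,000 × 16% = R$119,200

Regular income tax:
  R$743,000 × 6% = R$44,580

Excess of book-profits minimum tax over regular income tax: R$119,200 − R$44,580 = R$74,620.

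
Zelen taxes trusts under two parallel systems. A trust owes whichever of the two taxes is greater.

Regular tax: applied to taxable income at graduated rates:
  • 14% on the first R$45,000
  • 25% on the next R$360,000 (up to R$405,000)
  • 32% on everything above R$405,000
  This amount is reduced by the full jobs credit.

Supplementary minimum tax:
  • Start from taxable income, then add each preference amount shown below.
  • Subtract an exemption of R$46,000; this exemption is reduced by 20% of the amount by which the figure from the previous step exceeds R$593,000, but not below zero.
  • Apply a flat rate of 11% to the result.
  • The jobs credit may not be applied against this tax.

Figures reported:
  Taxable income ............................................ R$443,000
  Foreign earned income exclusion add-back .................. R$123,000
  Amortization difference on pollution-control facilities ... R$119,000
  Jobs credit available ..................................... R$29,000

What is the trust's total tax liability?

R$79,460

Regular tax:
  R$45,000 × 14% = R$6,300
  R$360,000 × 25% = R$90,000
  R$38,000 × 32% = R$12,160
  → R$108,460
  Less jobs credit R$29,000 → R$79,460

Supplementary minimum tax:
  Adjusted income: R$443,000 + R$123,000 + R$119,000 = R$685,000
  Exemption: R$46,000 − 20% × (R$685,000 − R$593,000) = R$46,000 − R$18,400 = R$27,600
  Base: R$685,000 − R$27,600 = R$657,400
  R$657,400 × 11% = R$72,314

R$79,460 > R$72,314, so the regular tax governs.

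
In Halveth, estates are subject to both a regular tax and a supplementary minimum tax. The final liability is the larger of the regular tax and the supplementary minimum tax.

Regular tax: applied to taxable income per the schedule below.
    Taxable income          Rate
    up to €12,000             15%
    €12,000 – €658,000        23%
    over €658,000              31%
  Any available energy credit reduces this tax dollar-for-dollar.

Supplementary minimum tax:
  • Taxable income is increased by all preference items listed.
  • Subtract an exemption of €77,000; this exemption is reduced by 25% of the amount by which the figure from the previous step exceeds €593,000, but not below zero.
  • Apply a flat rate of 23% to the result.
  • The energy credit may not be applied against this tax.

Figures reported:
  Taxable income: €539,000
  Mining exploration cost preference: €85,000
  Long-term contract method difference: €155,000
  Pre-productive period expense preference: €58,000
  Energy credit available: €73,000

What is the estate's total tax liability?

€188,830

Supplementary minimum tax:
  Adjusted income: €539,000 + €85,000 + €155,000 + €58,000 = €837,000
  Exemption: €77,000 − 25% × (€837,000 − €593,000) = €77,000 − €61,000 = €16,000
  Base: €837,000 − €16,000 = €821,000
  €821,000 × 23% = €188,830

Regular tax:
  €12,000 × 15% = €1,800
  €527,000 × 23% = €121,210
  → €123,010
  Less energy credit €73,000 → €50,010

€188,830 > €50,010, so the supplementary minimum tax is the binding amount.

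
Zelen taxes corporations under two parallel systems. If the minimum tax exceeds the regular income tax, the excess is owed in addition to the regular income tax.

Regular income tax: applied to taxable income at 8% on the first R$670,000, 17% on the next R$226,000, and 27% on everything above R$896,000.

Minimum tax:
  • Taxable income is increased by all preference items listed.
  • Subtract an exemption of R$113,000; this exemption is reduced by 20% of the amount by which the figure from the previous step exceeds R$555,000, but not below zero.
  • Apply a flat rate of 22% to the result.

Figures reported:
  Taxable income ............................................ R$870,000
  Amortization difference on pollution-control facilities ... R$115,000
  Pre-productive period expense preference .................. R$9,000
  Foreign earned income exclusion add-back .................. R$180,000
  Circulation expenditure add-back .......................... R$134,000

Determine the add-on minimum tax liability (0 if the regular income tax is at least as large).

R$200,160

Regular income tax:
  R$670,000 × 8% = R$53,600
  R$200,000 × 17% = R$34,000
  → R$87,600

Minimum tax:
  Adjusted income: R$870,000 + R$115,000 + R$9,000 + R$180,000 + R$134,000 = R$1,308,000
  Exemption: 20% × (R$1,308,000 − R$555,000) = R$150,600 ≥ R$113,000, so the exemption is fully phased out
  Base: R$1,308,000 − R$0 = R$1,308,000
  R$1,308,000 × 22% = R$287,760

Excess of minimum tax over regular income tax: R$287,760 − R$87,600 = R$200,160.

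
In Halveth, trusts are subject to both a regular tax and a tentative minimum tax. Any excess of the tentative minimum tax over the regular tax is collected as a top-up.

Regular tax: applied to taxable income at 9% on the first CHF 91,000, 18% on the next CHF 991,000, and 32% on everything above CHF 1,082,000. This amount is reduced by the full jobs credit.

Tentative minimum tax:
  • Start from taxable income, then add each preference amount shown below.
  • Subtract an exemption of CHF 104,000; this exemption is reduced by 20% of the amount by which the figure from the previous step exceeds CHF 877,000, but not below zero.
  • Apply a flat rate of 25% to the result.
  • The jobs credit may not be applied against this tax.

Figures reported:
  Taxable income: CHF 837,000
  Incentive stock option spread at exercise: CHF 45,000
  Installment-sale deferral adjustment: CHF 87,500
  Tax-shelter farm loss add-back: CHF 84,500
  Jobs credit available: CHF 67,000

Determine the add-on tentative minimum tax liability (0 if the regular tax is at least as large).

Tentative minimum tax:
  Adjusted income: CHF 837,000 + CHF 45,000 + CHF 87,500 + CHF 84,500 = CHF 1,054,000
  Exemption: CHF 104,000 − 20% × (CHF 1,054,000 − CHF 877,000) = CHF 104,000 − CHF 35,400 = CHF 68,600
  Base: CHF 1,054,000 − CHF 68,600 = CHF 985,400
  CHF 985,400 × 25% = CHF 246,350

Regular tax:
  CHF 91,000 × 9% = CHF 8,190
  CHF 746,000 × 18% = CHF 134,280
  → CHF 142,470
  Less jobs credit CHF 67,000 → CHF 75,470

Excess of tentative minimum tax over regular tax: CHF 246,350 − CHF 75,470 = CHF 170,880.

CHF 170,880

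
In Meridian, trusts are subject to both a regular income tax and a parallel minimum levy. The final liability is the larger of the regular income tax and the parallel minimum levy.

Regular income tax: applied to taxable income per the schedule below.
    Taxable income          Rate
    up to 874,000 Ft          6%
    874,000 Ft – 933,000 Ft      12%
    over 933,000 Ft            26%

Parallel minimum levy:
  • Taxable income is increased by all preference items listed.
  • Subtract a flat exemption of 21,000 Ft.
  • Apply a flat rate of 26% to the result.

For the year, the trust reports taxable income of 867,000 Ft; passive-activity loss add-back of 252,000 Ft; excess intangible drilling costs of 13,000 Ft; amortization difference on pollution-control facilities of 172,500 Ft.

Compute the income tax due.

Parallel minimum levy:
  Adjusted income: 867,000 Ft + 252,000 Ft + 13,000 Ft + 172,500 Ft = 1,304,500 Ft
  Less exemption 21,000 Ft → base 1,283,500 Ft
  1,283,500 Ft × 26% = 333,710 Ft

Regular income tax:
  867,000 Ft × 6% = 52,020 Ft

333,710 Ft > 52,020 Ft, so the parallel minimum levy is the binding amount.

333,710 Ft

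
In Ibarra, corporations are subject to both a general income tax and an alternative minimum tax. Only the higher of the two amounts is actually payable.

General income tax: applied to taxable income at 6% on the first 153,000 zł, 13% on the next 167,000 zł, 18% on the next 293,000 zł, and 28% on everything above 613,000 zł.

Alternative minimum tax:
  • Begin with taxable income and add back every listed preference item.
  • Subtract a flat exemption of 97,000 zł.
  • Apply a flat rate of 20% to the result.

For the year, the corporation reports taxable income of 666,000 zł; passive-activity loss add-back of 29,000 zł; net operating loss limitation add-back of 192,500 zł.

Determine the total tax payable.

Alternative minimum tax:
  Adjusted income: 666,000 zł + 29,000 zł + 192,500 zł = 887,500 zł
  Less exemption 97,000 zł → base 790,500 zł
  790,500 zł × 20% = 158,100 zł

General income tax:
  153,000 zł × 6% = 9,180 zł
  167,000 zł × 13% = 21,710 zł
  293,000 zł × 18% = 52,740 zł
  53,000 zł × 28% = 14,840 zł
  → 98,470 zł

158,100 zł > 98,470 zł, so the alternative minimum tax is the binding amount.

158,100 zł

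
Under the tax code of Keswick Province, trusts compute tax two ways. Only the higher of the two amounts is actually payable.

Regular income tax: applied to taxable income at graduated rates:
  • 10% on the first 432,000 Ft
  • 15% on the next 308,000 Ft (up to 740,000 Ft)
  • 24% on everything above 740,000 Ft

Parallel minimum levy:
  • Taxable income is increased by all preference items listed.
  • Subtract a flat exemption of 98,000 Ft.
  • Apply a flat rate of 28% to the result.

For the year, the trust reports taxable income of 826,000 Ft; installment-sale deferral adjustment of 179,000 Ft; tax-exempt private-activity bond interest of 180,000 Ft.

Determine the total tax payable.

Parallel minimum levy:
  Adjusted income: 826,000 Ft + 179,000 Ft + 180,000 Ft = 1,185,000 Ft
  Less exemption 98,000 Ft → base 1,087,000 Ft
  1,087,000 Ft × 28% = 304,360 Ft

Regular income tax:
  432,000 Ft × 10% = 43,200 Ft
  308,000 Ft × 15% = 46,200 Ft
  86,000 Ft × 24% = 20,640 Ft
  → 110,040 Ft

304,360 Ft > 110,040 Ft, so the parallel minimum levy is the binding amount.

304,360 Ft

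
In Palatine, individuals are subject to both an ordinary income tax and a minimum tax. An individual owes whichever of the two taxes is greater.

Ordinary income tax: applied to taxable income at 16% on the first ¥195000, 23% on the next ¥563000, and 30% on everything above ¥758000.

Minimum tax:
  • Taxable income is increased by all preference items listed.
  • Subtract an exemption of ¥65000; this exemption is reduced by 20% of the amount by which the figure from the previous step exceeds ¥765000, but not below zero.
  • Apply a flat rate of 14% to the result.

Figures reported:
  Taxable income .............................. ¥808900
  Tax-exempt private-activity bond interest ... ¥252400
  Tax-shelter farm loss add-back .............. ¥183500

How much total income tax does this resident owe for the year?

Minimum tax:
  Adjusted income: ¥808900 + ¥252400 + ¥183500 = ¥1244800
  Exemption: 20% × (¥1244800 − ¥765000) = ¥95960 ≥ ¥65000, so the exemption is fully phased out
  Base: ¥1244800 − ¥0 = ¥1244800
  ¥1244800 × 14% = ¥174272

Ordinary income tax:
  ¥195000 × 16% = ¥31200
  ¥563000 × 23% = ¥129490
  ¥50900 × 30% = ¥15270
  → ¥175960

¥175960 > ¥174272, so the ordinary income tax governs.

¥175960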